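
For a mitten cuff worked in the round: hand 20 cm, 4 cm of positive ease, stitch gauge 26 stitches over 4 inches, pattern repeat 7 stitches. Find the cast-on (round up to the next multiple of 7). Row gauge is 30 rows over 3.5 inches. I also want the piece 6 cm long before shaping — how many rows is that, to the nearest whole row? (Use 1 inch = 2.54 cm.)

Finished = 20 + 4 = 24 cm.
24 cm × 1/2.54 = 9.45 inches.
26/4 = 6.5 sts per in; 9.45 × 6.5 = 61.42 sts.
Next multiple of 7 → 63.
6 cm = 2.36 inches; × 8.571 = 20.25 → 20 rows.

Cast on 63 stitches; work 20 rows.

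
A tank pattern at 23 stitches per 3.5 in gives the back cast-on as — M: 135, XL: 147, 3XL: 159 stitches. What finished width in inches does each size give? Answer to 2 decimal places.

M 20.54 inches; XL 22.37 inches; 3XL 24.20 inches.

23/3.5 = 6.571 sts per in.
M: 135 / 6.571 = 20.543 → 20.54 in.
XL: 147 / 6.571 = 22.370 → 22.37 in.
3XL: 159 / 6.571 = 24.196 → 24.20 in.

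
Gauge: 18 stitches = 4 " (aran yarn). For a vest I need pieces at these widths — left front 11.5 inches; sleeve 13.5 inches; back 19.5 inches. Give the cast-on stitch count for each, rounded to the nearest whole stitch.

left front 52; sleeve 61; back 88.

Rate = 18/4 = 4.5 sts per in.
left front: 11.5 × 4.5 = 51.75 → 52.
sleeve: 13.5 × 4.5 = 60.75 → 61.
back: 19.5 × 4.5 = 87.75 → 88.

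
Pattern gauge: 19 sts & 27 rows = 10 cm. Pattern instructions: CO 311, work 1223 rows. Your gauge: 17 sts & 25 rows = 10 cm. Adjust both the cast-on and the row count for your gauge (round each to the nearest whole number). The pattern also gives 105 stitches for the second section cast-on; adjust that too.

Cast on 278 stitches; work 1132 rows; second section cast-on 94 stitches.

Stitches: 311 × 17/19 = 278.26 → 278.
Rows: 1223 × 25/27 = 1132.41 → 1132.
second section cast-on: 105 × 17/19 = 93.95 → 94.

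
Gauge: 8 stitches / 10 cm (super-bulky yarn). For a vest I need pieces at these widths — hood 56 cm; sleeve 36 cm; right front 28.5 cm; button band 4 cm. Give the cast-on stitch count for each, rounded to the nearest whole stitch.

Rate = 8/10 = 0.8 sts per cm.
hood: 56 × 0.8 = 44.80 → 45.
sleeve: 36 × 0.8 = 28.80 → 29.
right front: 28.5 × 0.8 = 22.80 → 23.
button band: 4 × 0.8 = 3.20 → 3.

hood 45; sleeve 29; right front 23; button band 3.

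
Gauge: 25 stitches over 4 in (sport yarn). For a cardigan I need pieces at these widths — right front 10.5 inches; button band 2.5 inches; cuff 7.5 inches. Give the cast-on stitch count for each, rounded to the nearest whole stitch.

right front 66; button band 16; cuff 47.

Rate = 25/4 = 6.25 sts per in.
right front: 10.5 × 6.25 = 65.62 → 66.
button band: 2.5 × 6.25 = 15.62 → 16.
cuff: 7.5 × 6.25 = 46.88 → 47.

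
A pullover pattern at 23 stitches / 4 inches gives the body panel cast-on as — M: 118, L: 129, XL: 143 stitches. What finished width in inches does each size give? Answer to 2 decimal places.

M 20.52 inches; L 22.43 inches; XL 24.87 inches.

23/4 = 5.75 sts per in.
M: 118 / 5.75 = 20.522 → 20.52 in.
L: 129 / 5.75 = 22.435 → 22.43 in.
XL: 143 / 5.75 = 24.870 → 24.87 in.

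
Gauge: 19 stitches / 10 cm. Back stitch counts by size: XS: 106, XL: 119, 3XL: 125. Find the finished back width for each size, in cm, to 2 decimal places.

XS 55.79 cm; XL 62.63 cm; 3XL 65.79 cm.

19/10 = 1.9 sts per cm.
XS: 106 / 1.9 = 55.789 → 55.79 cm.
XL: 119 / 1.9 = 62.632 → 62.63 cm.
3XL: 125 / 1.9 = 65.789 → 65.79 cm.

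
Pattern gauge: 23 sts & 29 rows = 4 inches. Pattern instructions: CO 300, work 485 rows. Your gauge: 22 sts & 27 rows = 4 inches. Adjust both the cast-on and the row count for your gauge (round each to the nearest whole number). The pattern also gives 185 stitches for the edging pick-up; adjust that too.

Stitches: 300 × 22/23 = 286.96 → 287.
Rows: 485 × 27/29 = 451.55 → 452.
edging pick-up: 185 × 22/23 = 176.96 → 177.

Cast on 287 stitches; work 452 rows; edging pick-up 177 stitches.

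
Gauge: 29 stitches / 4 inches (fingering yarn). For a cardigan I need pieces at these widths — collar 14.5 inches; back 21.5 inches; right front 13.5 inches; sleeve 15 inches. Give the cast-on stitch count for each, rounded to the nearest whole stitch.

collar 105; back 156; right front 98; sleeve 109.

Rate = 29/4 = 7.25 sts per in.
collar: 14.5 × 7.25 = 105.12 → 105.
back: 21.5 × 7.25 = 155.88 → 156.
right front: 13.5 × 7.25 = 97.88 → 98.
sleeve: 15 × 7.25 = 108.75 → 109.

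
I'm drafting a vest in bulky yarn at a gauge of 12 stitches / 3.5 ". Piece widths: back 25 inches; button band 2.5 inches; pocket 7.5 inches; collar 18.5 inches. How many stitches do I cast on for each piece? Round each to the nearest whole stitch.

Rate = 12/3.5 = 3.429 sts per in.
back: 25 × 3.429 = 85.71 → 86.
button band: 2.5 × 3.429 = 8.57 → 9.
pocket: 7.5 × 3.429 = 25.71 → 26.
collar: 18.5 × 3.429 = 63.43 → 63.

back 86; button band 9; pocket 26; collar 63.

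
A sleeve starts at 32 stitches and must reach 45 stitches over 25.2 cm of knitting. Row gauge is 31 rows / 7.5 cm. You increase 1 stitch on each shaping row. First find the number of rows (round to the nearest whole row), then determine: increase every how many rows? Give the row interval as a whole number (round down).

Increase every 8th row.

Rows = 25.2 × 4.133 = 104.2 → 104 rows.
Stitches to add: 13 → 13 shaping rows (at 1 st each).
104 / 13 = 8.00 → every 8 rows.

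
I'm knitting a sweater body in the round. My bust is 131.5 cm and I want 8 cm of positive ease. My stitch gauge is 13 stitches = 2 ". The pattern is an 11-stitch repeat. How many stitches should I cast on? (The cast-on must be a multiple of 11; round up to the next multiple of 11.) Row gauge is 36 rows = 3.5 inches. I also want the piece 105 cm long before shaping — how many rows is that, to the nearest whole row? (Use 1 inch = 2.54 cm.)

Finished = 131.5 + 8 = 139.5 cm.
139.5 cm × 1/2.54 = 54.92 inches.
13/2 = 6.5 sts per in; 54.92 × 6.5 = 356.99 sts.
Next multiple of 11 → 363.
105 cm = 41.34 inches; × 10.286 = 425.20 → 425 rows.

Cast on 363 stitches; work 425 rows.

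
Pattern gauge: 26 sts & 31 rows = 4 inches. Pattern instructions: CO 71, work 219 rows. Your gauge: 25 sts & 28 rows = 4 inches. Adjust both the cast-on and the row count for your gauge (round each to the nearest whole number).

Stitches: 71 × 25/26 = 68.27 → 68.
Rows: 219 × 28/31 = 197.81 → 198.

Cast on 68 stitches; work 198 rows.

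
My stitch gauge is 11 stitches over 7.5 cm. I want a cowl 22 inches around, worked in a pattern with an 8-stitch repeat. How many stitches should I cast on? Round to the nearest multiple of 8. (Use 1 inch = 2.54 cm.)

Cast on 80 stitches.

22 in = 22 × 2.54 = 55.88 cm.
11 / 7.5 = 1.467 sts/cm.
55.88 × 1.467 = 81.96 sts.
→ 80.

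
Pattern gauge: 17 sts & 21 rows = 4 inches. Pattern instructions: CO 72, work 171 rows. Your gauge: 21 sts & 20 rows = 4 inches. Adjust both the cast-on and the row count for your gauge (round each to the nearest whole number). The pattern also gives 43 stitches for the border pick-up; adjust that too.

Stitches: 72 × 21/17 = 88.94 → 89.
Rows: 171 × 20/21 = 162.86 → 163.
border pick-up: 43 × 21/17 = 53.12 → 53.

Cast on 89 stitches; work 163 rows; border pick-up 53 stitches.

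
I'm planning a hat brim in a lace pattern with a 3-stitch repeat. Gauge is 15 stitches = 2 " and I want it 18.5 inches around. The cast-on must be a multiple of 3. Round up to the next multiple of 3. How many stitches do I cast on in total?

Cast on 141 stitches.

15 / 2 = 7.5 sts per inch.
18.5 × 7.5 = 138.75 sts.
Next multiple of 3: 141.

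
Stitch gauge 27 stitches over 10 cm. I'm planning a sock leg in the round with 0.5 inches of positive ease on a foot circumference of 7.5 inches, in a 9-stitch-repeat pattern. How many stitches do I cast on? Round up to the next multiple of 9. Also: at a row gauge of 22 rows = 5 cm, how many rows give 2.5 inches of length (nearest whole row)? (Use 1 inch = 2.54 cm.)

Finished = 7.5 + 0.5 = 8 inches.
8 inches × 2.54 = 20.32 cm.
27/10 = 2.7 sts per cm; 20.32 × 2.7 = 54.86 sts.
Next multiple of 9 → 63.
2.5 inches = 6.35 cm; × 4.4 = 27.94 → 28 rows.

Cast on 63 stitches; work 28 rows.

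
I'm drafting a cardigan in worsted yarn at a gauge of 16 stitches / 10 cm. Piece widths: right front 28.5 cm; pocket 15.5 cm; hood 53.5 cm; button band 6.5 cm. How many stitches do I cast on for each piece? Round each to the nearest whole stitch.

right front 46; pocket 25; hood 86; button band 10.

Rate = 16/10 = 1.6 sts per cm.
right front: 28.5 × 1.6 = 45.60 → 46.
pocket: 15.5 × 1.6 = 24.80 → 25.
hood: 53.5 × 1.6 = 85.60 → 86.
button band: 6.5 × 1.6 = 10.40 → 10.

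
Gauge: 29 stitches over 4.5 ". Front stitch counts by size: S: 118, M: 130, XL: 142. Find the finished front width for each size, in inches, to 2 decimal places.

S 18.31 inches; M 20.17 inches; XL 22.03 inches.

29/4.5 = 6.444 sts per in.
S: 118 / 6.444 = 18.310 → 18.31 in.
M: 130 / 6.444 = 20.172 → 20.17 in.
XL: 142 / 6.444 = 22.034 → 22.03 in.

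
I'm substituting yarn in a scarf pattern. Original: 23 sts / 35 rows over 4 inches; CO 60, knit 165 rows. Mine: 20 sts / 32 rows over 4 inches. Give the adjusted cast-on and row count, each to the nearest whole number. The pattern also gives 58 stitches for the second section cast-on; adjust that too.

Cast on 52 stitches; work 151 rows; second section cast-on 50 stitches.

Stitches: 60 × 20/23 = 52.17 → 52.
Rows: 165 × 32/35 = 150.86 → 151.
second section cast-on: 58 × 20/23 = 50.43 → 50.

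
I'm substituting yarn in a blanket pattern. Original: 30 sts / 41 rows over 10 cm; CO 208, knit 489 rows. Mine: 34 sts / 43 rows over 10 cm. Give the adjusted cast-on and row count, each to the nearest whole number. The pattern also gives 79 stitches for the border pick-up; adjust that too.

Cast on 236 stitches; work 513 rows; border pick-up 90 stitches.

Stitches: 208 × 34/30 = 235.73 → 236.
Rows: 489 × 43/41 = 512.85 → 513.
border pick-up: 79 × 34/30 = 89.53 → 90.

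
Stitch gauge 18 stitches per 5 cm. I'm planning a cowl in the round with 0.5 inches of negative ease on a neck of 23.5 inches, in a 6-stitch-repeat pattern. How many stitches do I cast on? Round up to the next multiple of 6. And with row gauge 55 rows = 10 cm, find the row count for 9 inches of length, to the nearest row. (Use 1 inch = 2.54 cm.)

Finished = 23.5 − 0.5 = 23 inches.
23 inches × 2.54 = 58.42 cm.
18/5 = 3.6 sts per cm; 58.42 × 3.6 = 210.31 sts.
Next multiple of 6 → 216.
9 inches = 22.86 cm; × 5.5 = 125.73 → 126 rows.

Cast on 216 stitches; work 126 rows.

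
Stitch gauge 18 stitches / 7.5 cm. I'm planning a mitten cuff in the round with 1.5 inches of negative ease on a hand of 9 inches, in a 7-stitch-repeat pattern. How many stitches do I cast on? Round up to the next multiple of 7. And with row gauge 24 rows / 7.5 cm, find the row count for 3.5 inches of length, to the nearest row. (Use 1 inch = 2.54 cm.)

Cast on 49 stitches; work 28 rows.

Finished = 9 − 1.5 = 7.5 inches.
7.5 inches × 2.54 = 19.05 cm.
18/7.5 = 2.4 sts per cm; 19.05 × 2.4 = 45.72 sts.
Next multiple of 7 → 49.
3.5 inches = 8.89 cm; × 3.2 = 28.45 → 28 rows.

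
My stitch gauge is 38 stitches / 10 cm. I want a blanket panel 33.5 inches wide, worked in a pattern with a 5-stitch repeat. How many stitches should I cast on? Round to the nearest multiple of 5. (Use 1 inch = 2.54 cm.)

325 stitches.

33.5 in = 33.5 × 2.54 = 85.09 cm.
38 / 10 = 3.8 sts/cm.
85.09 × 3.8 = 323.34 sts.
→ 325.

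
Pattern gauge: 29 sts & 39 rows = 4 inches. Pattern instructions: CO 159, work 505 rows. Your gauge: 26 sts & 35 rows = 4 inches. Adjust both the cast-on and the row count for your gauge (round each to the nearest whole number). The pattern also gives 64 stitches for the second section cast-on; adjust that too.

Cast on 143 stitches; work 453 rows; second section cast-on 57 stitches.

Stitches: 159 × 26/29 = 142.55 → 143.
Rows: 505 × 35/39 = 453.21 → 453.
second section cast-on: 64 × 26/29 = 57.38 → 57.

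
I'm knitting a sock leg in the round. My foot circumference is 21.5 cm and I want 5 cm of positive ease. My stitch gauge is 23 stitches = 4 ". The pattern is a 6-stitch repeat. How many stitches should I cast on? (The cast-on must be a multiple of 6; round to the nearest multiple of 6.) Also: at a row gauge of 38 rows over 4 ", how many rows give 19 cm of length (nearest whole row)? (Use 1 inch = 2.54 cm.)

Cast on 60 stitches; work 71 rows.

Finished = 21.5 + 5 = 26.5 cm.
26.5 cm × 1/2.54 = 10.43 inches.
23/4 = 5.75 sts per in; 10.43 × 5.75 = 59.99 sts.
Nearest multiple of 6 → 60.
19 cm = 7.48 inches; × 9.5 = 71.06 → 71 rows.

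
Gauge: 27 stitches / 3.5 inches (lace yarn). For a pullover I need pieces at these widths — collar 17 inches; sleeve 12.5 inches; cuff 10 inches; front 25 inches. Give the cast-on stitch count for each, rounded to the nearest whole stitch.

Rate = 27/3.5 = 7.714 sts per in.
collar: 17 × 7.714 = 131.14 → 131.
sleeve: 12.5 × 7.714 = 96.43 → 96.
cuff: 10 × 7.714 = 77.14 → 77.
front: 25 × 7.714 = 192.86 → 193.

collar 131; sleeve 96; cuff 77; front 193.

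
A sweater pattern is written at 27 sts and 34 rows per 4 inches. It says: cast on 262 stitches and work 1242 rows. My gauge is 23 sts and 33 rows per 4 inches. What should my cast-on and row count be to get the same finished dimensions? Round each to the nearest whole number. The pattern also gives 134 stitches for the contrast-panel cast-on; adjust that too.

Cast on 223 stitches; work 1205 rows; contrast-panel cast-on 114 stitches.

Stitches: 262 × 23/27 = 223.19 → 223.
Rows: 1242 × 33/34 = 1205.47 → 1205.
contrast-panel cast-on: 134 × 23/27 = 114.15 → 114.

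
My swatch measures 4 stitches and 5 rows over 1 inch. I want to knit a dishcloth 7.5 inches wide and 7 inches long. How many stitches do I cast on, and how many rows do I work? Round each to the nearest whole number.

Cast on 30 stitches and work 35 rows.

Stitch gauge = 4/1 = 4 sts/in; 7.5 × 4 = 30.00 → 30 sts.
Row gauge = 5/1 = 5 rows/in; 7 × 5 = 35.00 → 35 rows.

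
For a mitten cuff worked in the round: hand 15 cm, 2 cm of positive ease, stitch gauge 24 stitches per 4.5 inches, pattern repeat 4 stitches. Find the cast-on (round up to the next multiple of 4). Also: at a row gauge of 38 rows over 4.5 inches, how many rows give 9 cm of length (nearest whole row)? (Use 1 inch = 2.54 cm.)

Finished = 15 + 2 = 17 cm.
17 cm × 1/2.54 = 6.69 inches.
24/4.5 = 5.333 sts per in; 6.69 × 5.333 = 35.70 sts.
Next multiple of 4 → 36.
9 cm = 3.54 inches; × 8.444 = 29.92 → 30 rows.

Cast on 36 stitches; work 30 rows.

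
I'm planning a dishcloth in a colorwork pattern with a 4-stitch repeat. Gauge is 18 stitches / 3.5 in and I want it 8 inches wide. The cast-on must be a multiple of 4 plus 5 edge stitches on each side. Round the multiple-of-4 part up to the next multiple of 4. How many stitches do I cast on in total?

18 / 3.5 = 5.143 sts per inch.
8 × 5.143 = 41.14 sts.
Less 10 edge sts → 31.14 for the repeat.
Next multiple of 4: 32.
Add back 10 edge sts → 42.

CO 42 sts.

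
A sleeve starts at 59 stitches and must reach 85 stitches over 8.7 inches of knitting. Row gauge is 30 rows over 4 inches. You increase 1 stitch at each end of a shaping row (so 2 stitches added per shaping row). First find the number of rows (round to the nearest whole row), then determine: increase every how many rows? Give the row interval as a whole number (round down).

Rows = 8.7 × 7.5 = 65.2 → 65 rows.
Stitches to add: 26 → 13 shaping rows (at 2 st each).
65 / 13 = 5.00 → every 5 rows.

Increase every 5th row.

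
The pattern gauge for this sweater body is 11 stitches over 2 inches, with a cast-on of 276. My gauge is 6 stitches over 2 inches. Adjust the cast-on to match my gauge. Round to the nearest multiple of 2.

Scale factor = 6 / 11 = 0.545.
276 × 6 / 11 = 150.55 sts.
→ 150 sts.

Cast on 150 stitches.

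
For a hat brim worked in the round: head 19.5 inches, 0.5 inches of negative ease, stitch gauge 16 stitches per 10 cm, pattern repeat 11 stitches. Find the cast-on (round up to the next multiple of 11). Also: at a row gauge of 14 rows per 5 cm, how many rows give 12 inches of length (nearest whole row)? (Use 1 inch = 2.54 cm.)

Cast on 88 stitches; work 85 rows.

Finished = 19.5 − 0.5 = 19 inches.
19 inches × 2.54 = 48.26 cm.
16/10 = 1.6 sts per cm; 48.26 × 1.6 = 77.22 sts.
Next multiple of 11 → 88.
12 inches = 30.48 cm; × 2.8 = 85.34 → 85 rows.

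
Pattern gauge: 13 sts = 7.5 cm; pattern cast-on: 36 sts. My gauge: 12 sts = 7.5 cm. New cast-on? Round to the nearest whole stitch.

CO 33 sts.

Scale factor = 12 / 13 = 0.923.
36 × 12 / 13 = 33.23 sts.
→ 33 sts.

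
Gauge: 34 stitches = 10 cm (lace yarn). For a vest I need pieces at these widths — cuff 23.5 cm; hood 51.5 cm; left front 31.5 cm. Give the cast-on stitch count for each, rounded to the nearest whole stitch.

Rate = 34/10 = 3.4 sts per cm.
cuff: 23.5 × 3.4 = 79.90 → 80.
hood: 51.5 × 3.4 = 175.10 → 175.
left front: 31.5 × 3.4 = 107.10 → 107.

cuff 80; hood 175; left front 107.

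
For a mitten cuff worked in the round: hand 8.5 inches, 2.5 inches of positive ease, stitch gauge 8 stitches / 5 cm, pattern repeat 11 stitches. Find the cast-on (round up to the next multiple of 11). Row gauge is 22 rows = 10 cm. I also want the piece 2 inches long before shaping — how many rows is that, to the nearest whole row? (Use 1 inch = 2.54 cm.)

Finished = 8.5 + 2.5 = 11 inches.
11 inches × 2.54 = 27.94 cm.
8/5 = 1.6 sts per cm; 27.94 × 1.6 = 44.70 sts.
Next multiple of 11 → 55.
2 inches = 5.08 cm; × 2.2 = 11.18 → 11 rows.

Cast on 55 stitches; work 11 rows.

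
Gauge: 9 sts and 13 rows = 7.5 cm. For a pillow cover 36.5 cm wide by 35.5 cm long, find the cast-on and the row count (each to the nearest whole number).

Stitch gauge = 9/7.5 = 1.2 sts/cm; 36.5 × 1.2 = 43.80 → 44 sts.
Row gauge = 13/7.5 = 1.733 rows/cm; 35.5 × 1.733 = 61.53 → 62 rows.

Cast on 44 stitches and work 62 rows.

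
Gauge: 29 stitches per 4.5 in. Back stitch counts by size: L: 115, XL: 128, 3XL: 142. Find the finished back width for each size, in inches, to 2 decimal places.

29/4.5 = 6.444 sts per in.
L: 115 / 6.444 = 17.845 → 17.84 in.
XL: 128 / 6.444 = 19.862 → 19.86 in.
3XL: 142 / 6.444 = 22.034 → 22.03 in.

L 17.84 inches; XL 19.86 inches; 3XL 22.03 inches.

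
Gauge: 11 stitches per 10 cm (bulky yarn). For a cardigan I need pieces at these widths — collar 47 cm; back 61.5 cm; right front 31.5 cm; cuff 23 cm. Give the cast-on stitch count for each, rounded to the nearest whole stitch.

collar 52; back 68; right front 35; cuff 25.

Rate = 11/10 = 1.1 sts per cm.
collar: 47 × 1.1 = 51.70 → 52.
back: 61.5 × 1.1 = 67.65 → 68.
right front: 31.5 × 1.1 = 34.65 → 35.
cuff: 23 × 1.1 = 25.30 → 25.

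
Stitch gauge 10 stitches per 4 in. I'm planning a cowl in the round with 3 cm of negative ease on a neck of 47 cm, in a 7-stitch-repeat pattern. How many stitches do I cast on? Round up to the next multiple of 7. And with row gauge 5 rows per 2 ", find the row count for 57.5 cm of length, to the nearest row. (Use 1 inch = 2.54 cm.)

Finished = 47 − 3 = 44 cm.
44 cm × 1/2.54 = 17.32 inches.
10/4 = 2.5 sts per in; 17.32 × 2.5 = 43.31 sts.
Next multiple of 7 → 49.
57.5 cm = 22.64 inches; × 2.5 = 56.59 → 57 rows.

Cast on 49 stitches; work 57 rows.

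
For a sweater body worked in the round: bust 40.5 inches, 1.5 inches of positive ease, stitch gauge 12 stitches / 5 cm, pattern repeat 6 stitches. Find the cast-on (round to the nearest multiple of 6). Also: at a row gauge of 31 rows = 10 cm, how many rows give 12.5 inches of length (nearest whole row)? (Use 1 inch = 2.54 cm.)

Finished = 40.5 + 1.5 = 42 inches.
42 inches × 2.54 = 106.68 cm.
12/5 = 2.4 sts per cm; 106.68 × 2.4 = 256.03 sts.
Nearest multiple of 6 → 258.
12.5 inches = 31.75 cm; × 3.1 = 98.42 → 98 rows.

Cast on 258 stitches; work 98 rows.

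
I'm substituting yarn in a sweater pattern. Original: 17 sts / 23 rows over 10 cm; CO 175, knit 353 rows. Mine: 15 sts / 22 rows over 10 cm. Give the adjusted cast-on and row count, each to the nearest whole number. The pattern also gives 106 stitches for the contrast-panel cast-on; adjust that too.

Stitches: 175 × 15/17 = 154.41 → 154.
Rows: 353 × 22/23 = 337.65 → 338.
contrast-panel cast-on: 106 × 15/17 = 93.53 → 94.

Cast on 154 stitches; work 338 rows; contrast-panel cast-on 94 stitches.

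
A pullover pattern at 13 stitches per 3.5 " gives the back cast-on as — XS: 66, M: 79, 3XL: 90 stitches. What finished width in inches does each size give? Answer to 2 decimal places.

13/3.5 = 3.714 sts per in.
XS: 66 / 3.714 = 17.769 → 17.77 in.
M: 79 / 3.714 = 21.269 → 21.27 in.
3XL: 90 / 3.714 = 24.231 → 24.23 in.

XS 17.77 inches; M 21.27 inches; 3XL 24.23 inches.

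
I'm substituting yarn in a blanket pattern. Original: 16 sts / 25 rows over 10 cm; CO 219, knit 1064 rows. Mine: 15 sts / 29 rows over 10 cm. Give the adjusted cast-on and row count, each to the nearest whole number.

Cast on 205 stitches; work 1234 rows.

Stitches: 219 × 15/16 = 205.31 → 205.
Rows: 1064 × 29/25 = 1234.24 → 1234.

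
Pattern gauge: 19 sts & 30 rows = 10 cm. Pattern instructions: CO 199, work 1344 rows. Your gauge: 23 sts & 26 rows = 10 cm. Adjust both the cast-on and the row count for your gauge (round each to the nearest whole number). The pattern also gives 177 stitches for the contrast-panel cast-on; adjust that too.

Stitches: 199 × 23/19 = 240.89 → 241.
Rows: 1344 × 26/30 = 1164.80 → 1165.
contrast-panel cast-on: 177 × 23/19 = 214.26 → 214.

Cast on 241 stitches; work 1165 rows; contrast-panel cast-on 214 stitches.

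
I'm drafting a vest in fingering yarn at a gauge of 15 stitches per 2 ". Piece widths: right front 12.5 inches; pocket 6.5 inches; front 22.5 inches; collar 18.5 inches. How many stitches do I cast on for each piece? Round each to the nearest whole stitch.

Rate = 15/2 = 7.5 sts per in.
right front: 12.5 × 7.5 = 93.75 → 94.
pocket: 6.5 × 7.5 = 48.75 → 49.
front: 22.5 × 7.5 = 168.75 → 169.
collar: 18.5 × 7.5 = 138.75 → 139.

right front 94; pocket 49; front 169; collar 139.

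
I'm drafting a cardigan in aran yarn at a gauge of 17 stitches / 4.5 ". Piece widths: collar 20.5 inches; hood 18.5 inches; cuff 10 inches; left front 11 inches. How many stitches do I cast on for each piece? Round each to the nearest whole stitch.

collar 77; hood 70; cuff 38; left front 42.

Rate = 17/4.5 = 3.778 sts per in.
collar: 20.5 × 3.778 = 77.44 → 77.
hood: 18.5 × 3.778 = 69.89 → 70.
cuff: 10 × 3.778 = 37.78 → 38.
left front: 11 × 3.778 = 41.56 → 42.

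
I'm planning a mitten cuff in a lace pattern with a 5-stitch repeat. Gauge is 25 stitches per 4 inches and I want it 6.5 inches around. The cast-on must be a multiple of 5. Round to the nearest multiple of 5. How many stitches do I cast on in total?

Cast on 40 stitches.

25 / 4 = 6.25 sts per inch.
6.5 × 6.25 = 40.62 sts.
Nearest multiple of 5: 40.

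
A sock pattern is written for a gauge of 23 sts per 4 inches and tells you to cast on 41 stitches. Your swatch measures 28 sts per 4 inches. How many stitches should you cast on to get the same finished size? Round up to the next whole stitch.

CO 50 sts.

Scale factor = 28 / 23 = 1.217.
41 × 28 / 23 = 49.91 sts.
→ 50 sts.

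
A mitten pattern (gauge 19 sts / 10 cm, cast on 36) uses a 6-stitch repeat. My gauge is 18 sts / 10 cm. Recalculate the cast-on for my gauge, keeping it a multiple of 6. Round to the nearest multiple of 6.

36 stitches.

36 × 18 / 19 = 34.11.
Nearest multiple of 6: 36.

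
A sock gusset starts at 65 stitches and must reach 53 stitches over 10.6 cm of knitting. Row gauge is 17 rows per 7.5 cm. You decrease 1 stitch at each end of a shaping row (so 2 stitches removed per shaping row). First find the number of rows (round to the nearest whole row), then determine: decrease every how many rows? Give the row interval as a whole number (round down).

Rows = 10.6 × 2.267 = 24.0 → 24 rows.
Stitches to remove: 12 → 6 shaping rows (at 2 st each).
24 / 6 = 4.00 → every 4 rows.

Decrease every 4th row.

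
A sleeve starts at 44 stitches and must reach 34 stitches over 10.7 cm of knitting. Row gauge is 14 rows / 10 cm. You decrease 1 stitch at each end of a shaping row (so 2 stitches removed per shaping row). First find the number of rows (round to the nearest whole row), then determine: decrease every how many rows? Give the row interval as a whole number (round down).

Rows = 10.7 × 1.4 = 15.0 → 15 rows.
Stitches to remove: 10 → 5 shaping rows (at 2 st each).
15 / 5 = 3.00 → every 3 rows.

Decrease every 3rd row.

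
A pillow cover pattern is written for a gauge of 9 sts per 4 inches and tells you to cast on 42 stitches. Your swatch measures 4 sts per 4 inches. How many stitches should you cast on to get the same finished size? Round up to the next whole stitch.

19 stitches.

Scale factor = 4 / 9 = 0.444.
42 × 4 / 9 = 18.67 sts.
→ 19 sts.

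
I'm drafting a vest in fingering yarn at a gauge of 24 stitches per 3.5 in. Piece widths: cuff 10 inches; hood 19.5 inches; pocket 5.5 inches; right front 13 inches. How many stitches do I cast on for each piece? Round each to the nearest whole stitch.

cuff 69; hood 134; pocket 38; right front 89.

Rate = 24/3.5 = 6.857 sts per in.
cuff: 10 × 6.857 = 68.57 → 69.
hood: 19.5 × 6.857 = 133.71 → 134.
pocket: 5.5 × 6.857 = 37.71 → 38.
right front: 13 × 6.857 = 89.14 → 89.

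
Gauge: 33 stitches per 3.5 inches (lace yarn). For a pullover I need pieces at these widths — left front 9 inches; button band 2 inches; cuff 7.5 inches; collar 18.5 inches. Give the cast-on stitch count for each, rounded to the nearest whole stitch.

Rate = 33/3.5 = 9.429 sts per in.
left front: 9 × 9.429 = 84.86 → 85.
button band: 2 × 9.429 = 18.86 → 19.
cuff: 7.5 × 9.429 = 70.71 → 71.
collar: 18.5 × 9.429 = 174.43 → 174.

left front 85; button band 19; cuff 71; collar 174.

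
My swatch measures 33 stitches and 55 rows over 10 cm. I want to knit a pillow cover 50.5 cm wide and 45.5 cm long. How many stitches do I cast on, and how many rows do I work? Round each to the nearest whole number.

Cast on 167 stitches and work 250 rows.

Stitch gauge = 33/10 = 3.3 sts/cm; 50.5 × 3.3 = 166.65 → 167 sts.
Row gauge = 55/10 = 5.5 rows/cm; 45.5 × 5.5 = 250.25 → 250 rows.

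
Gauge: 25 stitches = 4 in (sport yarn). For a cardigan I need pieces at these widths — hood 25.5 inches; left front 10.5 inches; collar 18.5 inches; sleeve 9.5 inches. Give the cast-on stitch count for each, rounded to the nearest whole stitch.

hood 159; left front 66; collar 116; sleeve 59.

Rate = 25/4 = 6.25 sts per in.
hood: 25.5 × 6.25 = 159.38 → 159.
left front: 10.5 × 6.25 = 65.62 → 66.
collar: 18.5 × 6.25 = 115.62 → 116.
sleeve: 9.5 × 6.25 = 59.38 → 59.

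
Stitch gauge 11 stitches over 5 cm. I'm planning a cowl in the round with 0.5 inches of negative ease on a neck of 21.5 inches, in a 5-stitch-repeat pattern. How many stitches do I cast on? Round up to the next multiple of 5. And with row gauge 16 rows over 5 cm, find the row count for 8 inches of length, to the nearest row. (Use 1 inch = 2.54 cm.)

Finished = 21.5 − 0.5 = 21 inches.
21 inches × 2.54 = 53.34 cm.
11/5 = 2.2 sts per cm; 53.34 × 2.2 = 117.35 sts.
Next multiple of 5 → 120.
8 inches = 20.32 cm; × 3.2 = 65.02 → 65 rows.

Cast on 120 stitches; work 65 rows.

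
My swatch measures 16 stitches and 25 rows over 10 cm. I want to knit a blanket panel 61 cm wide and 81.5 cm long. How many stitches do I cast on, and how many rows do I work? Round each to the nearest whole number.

Cast on 98 stitches and work 204 rows.

Stitch gauge = 16/10 = 1.6 sts/cm; 61 × 1.6 = 97.60 → 98 sts.
Row gauge = 25/10 = 2.5 rows/cm; 81.5 × 2.5 = 203.75 → 204 rows.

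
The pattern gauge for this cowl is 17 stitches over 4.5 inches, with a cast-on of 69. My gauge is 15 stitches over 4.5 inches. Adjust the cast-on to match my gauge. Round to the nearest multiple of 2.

60 stitches.

Scale factor = 15 / 17 = 0.882.
69 × 15 / 17 = 60.88 sts.
→ 60 sts.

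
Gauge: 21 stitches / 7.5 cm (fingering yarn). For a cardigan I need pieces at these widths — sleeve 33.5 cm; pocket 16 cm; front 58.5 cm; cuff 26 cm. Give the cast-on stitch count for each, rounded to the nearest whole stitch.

Rate = 21/7.5 = 2.8 sts per cm.
sleeve: 33.5 × 2.8 = 93.80 → 94.
pocket: 16 × 2.8 = 44.80 → 45.
front: 58.5 × 2.8 = 163.80 → 164.
cuff: 26 × 2.8 = 72.80 → 73.

sleeve 94; pocket 45; front 164; cuff 73.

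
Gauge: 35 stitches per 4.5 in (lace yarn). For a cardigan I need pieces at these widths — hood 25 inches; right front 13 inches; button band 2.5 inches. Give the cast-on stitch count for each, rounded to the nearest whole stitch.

hood 194; right front 101; button band 19.

Rate = 35/4.5 = 7.778 sts per in.
hood: 25 × 7.778 = 194.44 → 194.
right front: 13 × 7.778 = 101.11 → 101.
button band: 2.5 × 7.778 = 19.44 → 19.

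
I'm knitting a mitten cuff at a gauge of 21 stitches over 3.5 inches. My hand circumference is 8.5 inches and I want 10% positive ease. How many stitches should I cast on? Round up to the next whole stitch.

Finished = 8.5 × 1.10 = 9.35 in.
21 / 3.5 = 6 sts per inch.
9.35 × 6 = 56.10 sts.
→ 57 sts.

Cast on 57 stitches.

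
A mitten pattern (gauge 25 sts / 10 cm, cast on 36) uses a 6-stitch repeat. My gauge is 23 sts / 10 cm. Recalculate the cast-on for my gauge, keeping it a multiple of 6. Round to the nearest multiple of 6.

CO 36 sts.

36 × 23 / 25 = 33.12.
Nearest multiple of 6: 36.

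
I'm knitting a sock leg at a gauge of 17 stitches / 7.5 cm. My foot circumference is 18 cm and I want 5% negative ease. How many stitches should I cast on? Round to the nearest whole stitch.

CO 39 sts.

Finished = 18 × 0.95 = 17.10 cm.
17 / 7.5 = 2.267 sts per cm.
17.10 × 2.267 = 38.76 sts.
→ 39 sts.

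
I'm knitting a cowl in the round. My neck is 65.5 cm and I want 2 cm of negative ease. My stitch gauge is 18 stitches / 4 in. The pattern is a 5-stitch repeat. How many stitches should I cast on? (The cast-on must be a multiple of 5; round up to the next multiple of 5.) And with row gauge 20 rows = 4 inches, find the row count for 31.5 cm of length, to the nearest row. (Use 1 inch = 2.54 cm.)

Cast on 115 stitches; work 62 rows.

Finished = 65.5 − 2 = 63.5 cm.
63.5 cm × 1/2.54 = 25.00 inches.
18/4 = 4.5 sts per in; 25.00 × 4.5 = 112.50 sts.
Next multiple of 5 → 115.
31.5 cm = 12.40 inches; × 5 = 62.01 → 62 rows.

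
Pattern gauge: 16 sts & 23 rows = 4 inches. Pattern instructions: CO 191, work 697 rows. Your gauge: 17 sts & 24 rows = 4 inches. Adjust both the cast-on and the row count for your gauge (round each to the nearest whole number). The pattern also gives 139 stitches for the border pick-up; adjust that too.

Cast on 203 stitches; work 727 rows; border pick-up 148 stitches.

Stitches: 191 × 17/16 = 202.94 → 203.
Rows: 697 × 24/23 = 727.30 → 727.
border pick-up: 139 × 17/16 = 147.69 → 148.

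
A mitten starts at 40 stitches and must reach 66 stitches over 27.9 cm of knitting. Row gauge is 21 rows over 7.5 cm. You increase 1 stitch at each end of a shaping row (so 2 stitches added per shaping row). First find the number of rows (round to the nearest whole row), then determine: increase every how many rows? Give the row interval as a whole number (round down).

Rows = 27.9 × 2.8 = 78.1 → 78 rows.
Stitches to add: 26 → 13 shaping rows (at 2 st each).
78 / 13 = 6.00 → every 6 rows.

Increase every 6th row.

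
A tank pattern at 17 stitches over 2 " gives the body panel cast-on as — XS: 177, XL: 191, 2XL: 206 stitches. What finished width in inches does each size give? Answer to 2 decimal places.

XS 20.82 inches; XL 22.47 inches; 2XL 24.24 inches.

17/2 = 8.5 sts per in.
XS: 177 / 8.5 = 20.824 → 20.82 in.
XL: 191 / 8.5 = 22.471 → 22.47 in.
2XL: 206 / 8.5 = 24.235 → 24.24 in.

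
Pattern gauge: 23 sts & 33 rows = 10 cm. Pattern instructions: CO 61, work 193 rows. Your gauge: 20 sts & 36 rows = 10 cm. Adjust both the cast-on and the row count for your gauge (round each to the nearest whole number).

Cast on 53 stitches; work 211 rows.

Stitches: 61 × 20/23 = 53.04 → 53.
Rows: 193 × 36/33 = 210.55 → 211.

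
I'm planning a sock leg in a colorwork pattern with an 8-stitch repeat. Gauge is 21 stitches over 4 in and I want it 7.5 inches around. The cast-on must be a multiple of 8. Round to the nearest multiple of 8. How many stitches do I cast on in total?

40 stitches.

21 / 4 = 5.25 sts per inch.
7.5 × 5.25 = 39.38 sts.
Nearest multiple of 8: 40.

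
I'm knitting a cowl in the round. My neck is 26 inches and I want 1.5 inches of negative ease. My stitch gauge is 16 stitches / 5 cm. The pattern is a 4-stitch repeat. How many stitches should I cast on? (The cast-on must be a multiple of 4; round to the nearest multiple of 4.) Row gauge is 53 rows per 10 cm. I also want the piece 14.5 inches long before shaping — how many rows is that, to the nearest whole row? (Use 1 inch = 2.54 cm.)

Cast on 200 stitches; work 195 rows.

Finished = 26 − 1.5 = 24.5 inches.
24.5 inches × 2.54 = 62.23 cm.
16/5 = 3.2 sts per cm; 62.23 × 3.2 = 199.14 sts.
Nearest multiple of 4 → 200.
14.5 inches = 36.83 cm; × 5.3 = 195.20 → 195 rows.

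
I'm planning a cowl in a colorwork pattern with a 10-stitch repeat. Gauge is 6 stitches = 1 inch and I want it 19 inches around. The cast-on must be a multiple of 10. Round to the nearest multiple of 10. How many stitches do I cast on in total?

6 / 1 = 6 sts per inch.
19 × 6 = 114.00 sts.
Nearest multiple of 10: 110.

CO 110 sts.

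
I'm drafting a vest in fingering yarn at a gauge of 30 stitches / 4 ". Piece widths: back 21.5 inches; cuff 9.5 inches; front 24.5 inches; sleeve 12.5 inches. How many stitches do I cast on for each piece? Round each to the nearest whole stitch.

Rate = 30/4 = 7.5 sts per in.
back: 21.5 × 7.5 = 161.25 → 161.
cuff: 9.5 × 7.5 = 71.25 → 71.
front: 24.5 × 7.5 = 183.75 → 184.
sleeve: 12.5 × 7.5 = 93.75 → 94.

back 161; cuff 71; front 184; sleeve 94.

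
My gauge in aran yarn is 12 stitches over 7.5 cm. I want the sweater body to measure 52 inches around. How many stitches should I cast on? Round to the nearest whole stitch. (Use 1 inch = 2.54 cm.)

211 stitches.

52 in = 132.08 cm.
12 stitches / 7.5 cm = 1.6 stitches per cm.
132.08 × 1.6 = 211.33 stitches.
Round to nearest → 211.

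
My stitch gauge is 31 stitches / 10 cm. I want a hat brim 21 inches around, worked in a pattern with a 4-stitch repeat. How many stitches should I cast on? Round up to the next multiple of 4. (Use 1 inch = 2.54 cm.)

168 stitches.

21 in = 21 × 2.54 = 53.34 cm.
31 / 10 = 3.1 sts/cm.
53.34 × 3.1 = 165.35 sts.
→ 168.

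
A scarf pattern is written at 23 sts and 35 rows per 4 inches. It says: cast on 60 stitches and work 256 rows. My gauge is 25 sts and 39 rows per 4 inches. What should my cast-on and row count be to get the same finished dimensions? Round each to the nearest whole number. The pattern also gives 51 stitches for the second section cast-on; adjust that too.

Cast on 65 stitches; work 285 rows; second section cast-on 55 stitches.

Stitches: 60 × 25/23 = 65.22 → 65.
Rows: 256 × 39/35 = 285.26 → 285.
second section cast-on: 51 × 25/23 = 55.43 → 55.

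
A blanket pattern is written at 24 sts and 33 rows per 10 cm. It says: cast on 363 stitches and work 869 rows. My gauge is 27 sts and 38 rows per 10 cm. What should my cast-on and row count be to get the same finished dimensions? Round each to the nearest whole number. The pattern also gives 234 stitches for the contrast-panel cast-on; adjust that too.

Stitches: 363 × 27/24 = 408.38 → 408.
Rows: 869 × 38/33 = 1000.67 → 1001.
contrast-panel cast-on: 234 × 27/24 = 263.25 → 263.

Cast on 408 stitches; work 1001 rows; contrast-panel cast-on 263 stitches.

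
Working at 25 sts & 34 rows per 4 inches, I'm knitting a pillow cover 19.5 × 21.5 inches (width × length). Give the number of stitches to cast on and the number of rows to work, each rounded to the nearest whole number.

Cast on 122 stitches and work 183 rows.

Stitch gauge = 25/4 = 6.25 sts/in; 19.5 × 6.25 = 121.88 → 122 sts.
Row gauge = 34/4 = 8.5 rows/in; 21.5 × 8.5 = 182.75 → 183 rows.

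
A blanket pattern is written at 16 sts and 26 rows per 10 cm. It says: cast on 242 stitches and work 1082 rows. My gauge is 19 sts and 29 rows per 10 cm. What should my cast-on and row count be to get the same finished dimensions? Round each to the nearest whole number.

Cast on 287 stitches; work 1207 rows.

Stitches: 242 × 19/16 = 287.38 → 287.
Rows: 1082 × 29/26 = 1206.85 → 1207.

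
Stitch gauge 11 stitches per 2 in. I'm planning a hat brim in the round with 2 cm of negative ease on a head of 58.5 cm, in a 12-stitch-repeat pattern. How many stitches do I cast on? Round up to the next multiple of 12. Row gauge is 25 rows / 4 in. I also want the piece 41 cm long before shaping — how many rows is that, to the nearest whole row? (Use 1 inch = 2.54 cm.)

Finished = 58.5 − 2 = 56.5 cm.
56.5 cm × 1/2.54 = 22.24 inches.
11/2 = 5.5 sts per in; 22.24 × 5.5 = 122.34 sts.
Next multiple of 12 → 132.
41 cm = 16.14 inches; × 6.25 = 100.89 → 101 rows.

Cast on 132 stitches; work 101 rows.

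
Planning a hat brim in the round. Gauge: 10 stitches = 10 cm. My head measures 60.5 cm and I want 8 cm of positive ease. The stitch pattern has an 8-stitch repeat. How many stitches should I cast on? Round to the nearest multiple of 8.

72 stitches.

Finished = 60.5 + 8 = 68.5 cm.
10 / 10 = 1 sts/cm.
68.5 × 1 = 68.50 sts.
Nearest multiple of 8: 72.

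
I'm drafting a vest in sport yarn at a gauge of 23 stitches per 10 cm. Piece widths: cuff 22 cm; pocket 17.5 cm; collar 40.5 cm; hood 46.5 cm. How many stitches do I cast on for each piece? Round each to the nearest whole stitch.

Rate = 23/10 = 2.3 sts per cm.
cuff: 22 × 2.3 = 50.60 → 51.
pocket: 17.5 × 2.3 = 40.25 → 40.
collar: 40.5 × 2.3 = 93.15 → 93.
hood: 46.5 × 2.3 = 106.95 → 107.

cuff 51; pocket 40; collar 93; hood 107.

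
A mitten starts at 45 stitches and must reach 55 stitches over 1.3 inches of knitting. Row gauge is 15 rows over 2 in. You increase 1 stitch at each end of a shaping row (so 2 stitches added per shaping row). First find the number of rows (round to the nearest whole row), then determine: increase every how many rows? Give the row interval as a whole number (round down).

Rows = 1.3 × 7.5 = 9.8 → 10 rows.
Stitches to add: 10 → 5 shaping rows (at 2 st each).
10 / 5 = 2.00 → every 2 rows.

Increase every 2nd row.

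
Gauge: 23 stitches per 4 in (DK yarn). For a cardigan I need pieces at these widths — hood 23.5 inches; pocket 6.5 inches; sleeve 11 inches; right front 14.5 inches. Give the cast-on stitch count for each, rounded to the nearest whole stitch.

Rate = 23/4 = 5.75 sts per in.
hood: 23.5 × 5.75 = 135.12 → 135.
pocket: 6.5 × 5.75 = 37.38 → 37.
sleeve: 11 × 5.75 = 63.25 → 63.
right front: 14.5 × 5.75 = 83.38 → 83.

hood 135; pocket 37; sleeve 63; right front 83.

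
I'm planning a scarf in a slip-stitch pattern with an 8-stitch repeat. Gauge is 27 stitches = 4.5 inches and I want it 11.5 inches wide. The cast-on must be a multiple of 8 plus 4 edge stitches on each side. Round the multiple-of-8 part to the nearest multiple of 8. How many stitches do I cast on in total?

27 / 4.5 = 6 sts per inch.
11.5 × 6 = 69.00 sts.
Less 8 edge sts → 61.00 for the repeat.
Nearest multiple of 8: 64.
Add back 8 edge sts → 72.

Cast on 72 stitches.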